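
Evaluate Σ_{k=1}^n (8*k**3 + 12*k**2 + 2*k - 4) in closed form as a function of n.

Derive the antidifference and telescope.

S(n) = n*(2*n**3 + 8*n**2 + 9*n - 1)

t_(k+1)/t_k = (4*k**3 + 18*k**2 + 25*k + 9)/(4*k**3 + 6*k**2 + k - 2).
So A=1 and B=1, with C=k**3 + 3*k**2/2 + k/4 - 1/2.
Key eq: (1)·f(k+1) = (1)·f(k) + (k**3 + 3*k**2/2 + k/4 - 1/2).
d = 4 from the (0,0,3) case.
Match coefficients ⇒ f(k) = k*(2*k**3 - 3*k - 3)/8.
R(k) = B(k−1)·f(k)/C(k) = k*(2*k**3 - 3*k - 3)/(2*(4*k**3 + 6*k**2 + k - 2)); s_k = R·t_k = k*(2*k**3 - 3*k - 3).
Δs = 8*k**3 + 12*k**2 + 2*k - 4, as required.
s_(n+1) = 2*n**4 + 8*n**3 + 9*n**2 - n - 4 and s_(1) = -4, so S(n) = n*(2*n**3 + 8*n**2 + 9*n - 1).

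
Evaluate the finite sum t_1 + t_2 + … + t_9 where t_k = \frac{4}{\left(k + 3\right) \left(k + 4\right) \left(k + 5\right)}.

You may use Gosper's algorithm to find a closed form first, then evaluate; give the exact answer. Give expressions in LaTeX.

Step 1: r(k) = (k + 3)/(k + 6).
So A=k + 3 and B=k + 6, with C=1.
Set up (k + 3)·f(k+1) − (k + 5)·f(k) − (1) = 0.
From deg A=1, deg B=1, deg C=0: d=2.
A polynomial solution: f(k) = k*(k + 7)/24.
Certificate R = B(k−1)f/C = k*(k + 5)*(k + 7)/24 gives s_k = k*(k + 7)/(6*(k + 3)*(k + 4)).
Δs = 4/(k**3 + 12*k**2 + 47*k + 60), as required.
Sum = s_(10) − s_(1); s_(10) = 85/546, s_(1) = 1/15 ⇒ 81/910.

Σ = 81/910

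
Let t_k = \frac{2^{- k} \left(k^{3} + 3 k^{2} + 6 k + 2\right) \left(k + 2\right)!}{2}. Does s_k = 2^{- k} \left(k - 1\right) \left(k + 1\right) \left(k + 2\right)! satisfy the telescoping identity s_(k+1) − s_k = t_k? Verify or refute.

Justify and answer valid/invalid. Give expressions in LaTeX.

s_(k+1) = k*(k + 2)*factorial(k + 3)/(2*2**k)
s_(k+1) − s_k = (k**3 + 3*k**2 + 6*k + 2)*factorial(k + 2)/(2*2**k)
(s_(k+1) − s_k) − t_k = 0

valid (s_(k+1) − s_k reduces to t_k)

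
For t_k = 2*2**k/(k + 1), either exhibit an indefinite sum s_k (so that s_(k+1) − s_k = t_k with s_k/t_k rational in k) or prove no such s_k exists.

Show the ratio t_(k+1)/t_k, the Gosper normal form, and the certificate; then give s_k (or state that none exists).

none (Gosper's algorithm certifies no s_k)

t_(k+1)/t_k = 2*(k + 1)/(k + 2).
A = 2*k + 2, B = k + 2, C = 1.
Need (2*k + 2)·f(k+1) − (k + 1)·f(k) = 1.
From deg A=1, deg B=1, deg C=0: d=-1.
deg f ≤ -1 is impossible — no certificate.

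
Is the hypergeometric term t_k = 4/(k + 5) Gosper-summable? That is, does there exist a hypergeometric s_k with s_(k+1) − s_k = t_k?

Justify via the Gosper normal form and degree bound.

No — key equation has no polynomial f.

Compute t_(k+1)/t_k: get (k + 5)/(k + 6).
Gosper form: A/B · C(k+1)/C(k) with A=k + 5, B=k + 6, C=1.
Solve (k + 5)·f(k+1) − (k + 5)·f(k) = 1.
d = 0 from the (1,1,0) case.
f = c0 ⇒ A·f(k+1) − B(k−1)·f(k) − C = -1. The system {-1 = 0} is inconsistent; no antidifference.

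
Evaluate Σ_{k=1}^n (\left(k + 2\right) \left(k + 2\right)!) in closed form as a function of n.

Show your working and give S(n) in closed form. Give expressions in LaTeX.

S(n) = \left(n + 3\right)! - 6

The ratio is (k + 3)**2/(k + 2).
A = k + 3, B = 1, C = k + 2.
f must satisfy (k + 3)·f(k+1) − (1)·f(k) = k + 2.
deg f ≤ 0 (via 1,0,1).
Match coefficients ⇒ f(k) = 1.
Then R = B(k−1)f/C = 1/(k + 2), so s_k = R(k)·t_k = factorial(k + 2).
Check: Δs_k = (k + 2)*factorial(k + 2). ✓
Telescope: S(n) = s_(n+1) − s_(1) = factorial(n + 3) − (6) = factorial(n + 3) - 6.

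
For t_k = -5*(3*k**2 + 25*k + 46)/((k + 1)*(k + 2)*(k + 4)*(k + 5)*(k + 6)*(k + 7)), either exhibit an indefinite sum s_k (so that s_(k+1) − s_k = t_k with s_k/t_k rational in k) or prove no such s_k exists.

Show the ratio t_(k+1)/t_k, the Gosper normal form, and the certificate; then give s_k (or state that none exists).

s_k = 5*k*(-k**2 - 11*k - 34)/(24*(k**3 + 11*k**2 + 34*k + 24))

r(k) = (k + 1)*(k + 4)*(25*k + 3*(k + 1)**2 + 71)/((k + 3)*(k + 8)*(3*k**2 + 25*k + 46)) after simplifying.
Gosper form: A/B · C(k+1)/C(k) with A=k + 1, B=k + 8, C=k**3 + 34*k**2/3 + 121*k/3 + 46.
Set up (k + 1)·f(k+1) − (k + 7)·f(k) − (k**3 + 34*k**2/3 + 121*k/3 + 46) = 0.
deg f ≤ 6 (via 1,1,3).
Solve for f: f(k) = k*(k + 2)*(k + 3)*(k + 5)*(k**2 + 11*k + 34)/72 (degree 6 ≤ 6).
So s_k = (B(k−1)f/C)·t_k = (k*(k + 2)*(k + 5)*(k + 7)*(k**2 + 11*k + 34)/(24*(3*k**2 + 25*k + 46)))·t_k = 5*k*(-k**2 - 11*k - 34)/(24*(k**3 + 11*k**2 + 34*k + 24)).
Check: Δs_k = 5*(-3*k**2 - 25*k - 46)/(k**6 + 25*k**5 + 247*k**4 + 1219*k**3 + 3112*k**2 + 3796*k + 1680). ✓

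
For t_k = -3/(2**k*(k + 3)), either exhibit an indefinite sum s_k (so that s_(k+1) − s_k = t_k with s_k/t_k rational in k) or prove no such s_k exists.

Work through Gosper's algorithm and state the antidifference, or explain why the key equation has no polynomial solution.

no hypergeometric antidifference exists

The ratio is (k + 3)/(2*(k + 4)).
So A=k/2 + 3/2 and B=k + 4, with C=1.
f must satisfy (k/2 + 3/2)·f(k+1) − (k + 3)·f(k) = 1.
From deg A=1, deg B=1, deg C=0: d=-1.
d = -1 < 0 ⇒ no nonzero polynomial f; not summable.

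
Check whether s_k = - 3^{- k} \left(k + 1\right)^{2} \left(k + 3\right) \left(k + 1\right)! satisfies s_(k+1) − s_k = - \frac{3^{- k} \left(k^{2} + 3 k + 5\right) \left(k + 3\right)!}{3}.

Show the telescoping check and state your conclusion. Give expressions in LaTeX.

s_(k+1) = -(k + 2)**2*(k + 4)*factorial(k + 2)/(3*3**k)
s_(k+1) − s_k = -(k**4 + 7*k**3 + 21*k**2 + 35*k + 23)*factorial(k + 1)/(3*3**k)
(s_(k+1) − s_k) − t_k = (k**3 + 5*k**2 + 8*k + 7)*factorial(k + 1)/(3*3**k)

Invalid: residual \frac{3^{- k} \left(k^{3} + 5 k^{2} + 8 k + 7\right) \left(k + 1\right)!}{3} ≠ 0.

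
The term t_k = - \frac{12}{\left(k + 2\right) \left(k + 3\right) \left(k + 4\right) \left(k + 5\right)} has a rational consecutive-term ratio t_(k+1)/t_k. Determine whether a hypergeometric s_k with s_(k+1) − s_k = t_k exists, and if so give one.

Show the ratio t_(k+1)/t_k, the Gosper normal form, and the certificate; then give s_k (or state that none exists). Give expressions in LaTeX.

Step 1: r(k) = (k + 2)/(k + 6).
Factor: A=k + 2; B=k + 6; C=1.
f must satisfy (k + 2)·f(k+1) − (k + 5)·f(k) = 1.
From deg A=1, deg B=1, deg C=0: d=3.
Solving with deg f ≤ 3: f(k) = k*(k**2 + 9*k + 26)/72.
So s_k = (B(k−1)f/C)·t_k = (k*(k + 5)*(k**2 + 9*k + 26)/72)·t_k = k*(-k**2 - 9*k - 26)/(6*(k + 2)*(k + 3)*(k + 4)).
Δs = -12/(k**4 + 14*k**3 + 71*k**2 + 154*k + 120), as required.

s_k = \frac{k \left(- k^{2} - 9 k - 26\right)}{6 \left(k + 2\right) \left(k + 3\right) \left(k + 4\right)}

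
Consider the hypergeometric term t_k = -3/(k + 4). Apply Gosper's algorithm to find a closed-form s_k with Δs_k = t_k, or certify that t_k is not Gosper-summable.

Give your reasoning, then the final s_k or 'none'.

The ratio is (k + 4)/(k + 5).
Factor: A=k + 4; B=k + 5; C=1.
Solve (k + 4)·f(k+1) − (k + 4)·f(k) = 1.
deg f ≤ 0 (via 1,1,0).
f = c0 ⇒ A·f(k+1) − B(k−1)·f(k) − C = -1. The system {-1 = 0} is inconsistent; no antidifference.

not Gosper-summable; s_k does not exist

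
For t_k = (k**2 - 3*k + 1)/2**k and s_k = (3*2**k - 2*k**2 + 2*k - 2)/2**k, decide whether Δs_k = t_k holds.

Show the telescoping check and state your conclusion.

valid (s_(k+1) − s_k reduces to t_k)

s_(k+1) = (3*2**k + k - (k + 1)**2)/2**k
s_(k+1) − s_k = (k**2 - 3*k + 1)/2**k
(s_(k+1) − s_k) − t_k = 0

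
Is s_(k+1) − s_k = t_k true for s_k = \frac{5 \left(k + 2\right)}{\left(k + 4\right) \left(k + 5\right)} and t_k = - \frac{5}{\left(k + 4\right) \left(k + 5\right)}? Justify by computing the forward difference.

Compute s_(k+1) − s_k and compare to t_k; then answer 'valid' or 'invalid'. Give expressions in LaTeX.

s_(k+1) = 5*(k + 3)/((k + 5)*(k + 6))
s_(k+1) − s_k = -5*k/(k**3 + 15*k**2 + 74*k + 120)
(s_(k+1) − s_k) − t_k = 30/(k**3 + 15*k**2 + 74*k + 120)

Invalid: residual \frac{30}{k^{3} + 15 k^{2} + 74 k + 120} ≠ 0.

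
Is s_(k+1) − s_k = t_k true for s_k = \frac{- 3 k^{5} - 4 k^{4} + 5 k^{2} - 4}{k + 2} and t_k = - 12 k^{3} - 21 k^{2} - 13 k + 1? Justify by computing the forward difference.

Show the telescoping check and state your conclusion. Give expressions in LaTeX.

Invalid: residual \frac{9 k^{4} + 44 k^{3} + 56 k^{2} + 29 k - 6}{k^{2} + 5 k + 6} ≠ 0.

s_(k+1) = (-3*(k + 1)**5 - 4*(k + 1)**4 + 5*(k + 1)**2 - 4)/(k + 3)
s_(k+1) − s_k = 2*k*(-6*k**4 - 36*k**3 - 73*k**2 - 67*k - 22)/(k**2 + 5*k + 6)
(s_(k+1) − s_k) − t_k = (9*k**4 + 44*k**3 + 56*k**2 + 29*k - 6)/(k**2 + 5*k + 6)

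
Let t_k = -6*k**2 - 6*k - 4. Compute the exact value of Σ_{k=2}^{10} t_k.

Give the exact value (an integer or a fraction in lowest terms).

Ratio r(k) = (3*k**2 + 9*k + 8)/(3*k**2 + 3*k + 2).
Normal form (A,B,C) = (1, 1, k**2 + k + 2/3).
Need (1)·f(k+1) − (1)·f(k) = k**2 + k + 2/3.
d = 3 from the (0,0,2) case.
Solve for f: f(k) = k*(k**2 + 1)/3 (degree 3 ≤ 3).
Get s_k = R·t_k = 2*k*(-k**2 - 1) with R(k) = B(k−1)f(k)/C(k) = k*(k**2 + 1)/(3*k**2 + 3*k + 2).
Δs = -6*k**2 - 6*k - 4, as required.
Telescoping: Σ = s_(11) − s_(2) = -2684 − (-20) = -2664.

Σ = -2664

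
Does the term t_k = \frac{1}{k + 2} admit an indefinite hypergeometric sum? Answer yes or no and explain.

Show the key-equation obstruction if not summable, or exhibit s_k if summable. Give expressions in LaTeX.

Ratio r(k) = (k + 2)/(k + 3).
Gosper form: A/B · C(k+1)/C(k) with A=k + 2, B=k + 3, C=1.
Solve (k + 2)·f(k+1) − (k + 2)·f(k) = 1.
Bound: deg f ≤ 0.
Generic f = c0 gives residual -1; -1 = 0 cannot hold, so t_k is not Gosper-summable.

No. Not Gosper-summable.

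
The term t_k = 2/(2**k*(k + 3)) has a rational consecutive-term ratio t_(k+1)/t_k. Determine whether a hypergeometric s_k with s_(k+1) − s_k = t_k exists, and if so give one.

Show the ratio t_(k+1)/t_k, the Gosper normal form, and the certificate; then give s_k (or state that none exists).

r(k) = (k + 3)/(2*(k + 4)) after simplifying.
So A=k/2 + 3/2 and B=k + 4, with C=1.
Solve (k/2 + 3/2)·f(k+1) − (k + 3)·f(k) = 1.
Degrees (1,1,0) ⇒ d ≤ -1.
deg f ≤ -1 is impossible — no certificate.

none — t_k is not Gosper-summable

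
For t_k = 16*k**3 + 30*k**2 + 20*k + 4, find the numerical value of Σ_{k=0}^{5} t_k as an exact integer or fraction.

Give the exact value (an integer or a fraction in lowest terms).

Σ = 5574

r(k) = (8*k**3 + 39*k**2 + 64*k + 35)/(8*k**3 + 15*k**2 + 10*k + 2) after simplifying.
So A=1 and B=1, with C=k**3 + 15*k**2/8 + 5*k/4 + 1/4.
f must satisfy (1)·f(k+1) − (1)·f(k) = k**3 + 15*k**2/8 + 5*k/4 + 1/4.
d = 4 from the (0,0,3) case.
Match coefficients ⇒ f(k) = k*(4*k**3 + 2*k**2 - k - 1)/16.
Certificate R = B(k−1)f/C = k*(4*k**3 + 2*k**2 - k - 1)/(2*(8*k**3 + 15*k**2 + 10*k + 2)) gives s_k = k*(4*k**3 + 2*k**2 - k - 1).
s_(k+1) − s_k = 16*k**3 + 30*k**2 + 20*k + 4 = t_k.
Sum = s_(6) − s_(0); s_(6) = 5574, s_(0) = 0 ⇒ 5574.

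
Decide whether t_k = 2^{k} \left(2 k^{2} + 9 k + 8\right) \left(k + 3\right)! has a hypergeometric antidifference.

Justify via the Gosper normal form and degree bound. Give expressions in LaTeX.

Yes. s_k = 2^{k} k \left(k + 3\right)!.

r(k) = 2*(2*k**3 + 21*k**2 + 71*k + 76)/(2*k**2 + 9*k + 8) after simplifying.
Take A(k)=2*k + 8, B(k)=1, C(k)=k**2 + 9*k/2 + 4.
f must satisfy (2*k + 8)·f(k+1) − (1)·f(k) = k**2 + 9*k/2 + 4.
Bound: deg f ≤ 1.
Solve for f: f(k) = k/2 (degree 1 ≤ 1).
Then R = B(k−1)f/C = k/(2*k**2 + 9*k + 8), so s_k = R(k)·t_k = 2**k*k*factorial(k + 3).
Verify: 2**k*(2*k**2 + 9*k + 8)*factorial(k + 3) matches t_k.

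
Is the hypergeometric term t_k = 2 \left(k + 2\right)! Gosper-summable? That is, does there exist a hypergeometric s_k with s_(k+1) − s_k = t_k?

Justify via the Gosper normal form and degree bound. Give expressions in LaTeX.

No — t_k has no hypergeometric antidifference.

Step 1: r(k) = k + 3.
So A=k + 3 and B=1, with C=1.
Key eq: (k + 3)·f(k+1) = (1)·f(k) + (1).
Degrees (1,0,0) ⇒ d ≤ -1.
Negative degree bound (-1): no f exists, t_k not Gosper-summable.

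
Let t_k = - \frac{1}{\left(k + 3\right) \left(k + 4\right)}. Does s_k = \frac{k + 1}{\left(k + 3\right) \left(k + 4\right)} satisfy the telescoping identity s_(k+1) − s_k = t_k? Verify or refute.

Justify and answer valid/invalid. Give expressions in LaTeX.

Invalid: residual \frac{6}{k^{3} + 12 k^{2} + 47 k + 60} ≠ 0.

s_(k+1) = (k + 2)/((k + 4)*(k + 5))
s_(k+1) − s_k = (1 - k)/(k**3 + 12*k**2 + 47*k + 60)
(s_(k+1) − s_k) − t_k = 6/(k**3 + 12*k**2 + 47*k + 60)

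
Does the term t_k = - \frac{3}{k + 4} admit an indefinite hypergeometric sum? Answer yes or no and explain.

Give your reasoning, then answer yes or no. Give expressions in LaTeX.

No. Not Gosper-summable.

Step 1: r(k) = (k + 4)/(k + 5).
Normal form (A,B,C) = (k + 4, k + 5, 1).
Solve (k + 4)·f(k+1) − (k + 4)·f(k) = 1.
Degrees (1,1,0) ⇒ d ≤ 0.
f = c0 ⇒ A·f(k+1) − B(k−1)·f(k) − C = -1. The system {-1 = 0} is inconsistent; no antidifference.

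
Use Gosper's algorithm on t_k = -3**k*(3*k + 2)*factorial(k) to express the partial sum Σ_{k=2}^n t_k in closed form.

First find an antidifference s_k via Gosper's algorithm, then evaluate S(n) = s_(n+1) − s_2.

S(n) = -3*3**n*factorial(n + 1) + 18

Ratio r(k) = 3*(k + 1)*(3*k + 5)/(3*k + 2).
A = 3*k + 3, B = 1, C = k + 2/3.
Key eq: (3*k + 3)·f(k+1) = (1)·f(k) + (k + 2/3).
d = 0 from the (1,0,1) case.
A polynomial solution: f(k) = 1/3.
So s_k = (B(k−1)f/C)·t_k = (1/(3*k + 2))·t_k = -3**k*factorial(k).
Check: Δs_k = -3**k*(3*k + 2)*factorial(k). ✓
Evaluate: s_(n+1) = -3**(n + 1)*factorial(n + 1); subtract s_(2) = -18 ⇒ S(n) = -3*3**n*factorial(n + 1) + 18.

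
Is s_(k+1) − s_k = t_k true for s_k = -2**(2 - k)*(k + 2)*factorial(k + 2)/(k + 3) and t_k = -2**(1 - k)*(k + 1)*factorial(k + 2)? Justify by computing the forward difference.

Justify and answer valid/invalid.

Invalid: residual 2**(1 - k)*(k**2 + 4*k + 1)*factorial(k + 2)/((k + 3)*(k + 4)) ≠ 0.

s_(k+1) = -2**(1 - k)*(k + 3)*factorial(k + 3)/(k + 4)
s_(k+1) − s_k = -2**(1 - k)*(k**3 + 7*k**2 + 15*k + 11)*factorial(k + 2)/((k + 3)*(k + 4))
(s_(k+1) − s_k) − t_k = 2**(1 - k)*(k**2 + 4*k + 1)*factorial(k + 2)/((k + 3)*(k + 4))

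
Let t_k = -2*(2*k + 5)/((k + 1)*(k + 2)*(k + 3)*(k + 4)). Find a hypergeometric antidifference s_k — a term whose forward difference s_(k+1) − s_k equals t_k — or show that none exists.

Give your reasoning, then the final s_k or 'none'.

s_k = 2*k*(-k - 4)/(3*(k**2 + 4*k + 3))

Step 1: r(k) = (k + 1)*(2*k + 7)/((k + 5)*(2*k + 5)).
Gosper form: A/B · C(k+1)/C(k) with A=k + 1, B=k + 5, C=k + 5/2.
Need (k + 1)·f(k+1) − (k + 4)·f(k) = k + 5/2.
Bound: deg f ≤ 3.
Solving with deg f ≤ 3: f(k) = k*(k + 2)*(k + 4)/6.
Then R = B(k−1)f/C = k*(k + 2)*(k + 4)**2/(3*(2*k + 5)), so s_k = R(k)·t_k = 2*k*(-k - 4)/(3*(k**2 + 4*k + 3)).
Verify: 2*(-2*k - 5)/(k**4 + 10*k**3 + 35*k**2 + 50*k + 24) matches t_k.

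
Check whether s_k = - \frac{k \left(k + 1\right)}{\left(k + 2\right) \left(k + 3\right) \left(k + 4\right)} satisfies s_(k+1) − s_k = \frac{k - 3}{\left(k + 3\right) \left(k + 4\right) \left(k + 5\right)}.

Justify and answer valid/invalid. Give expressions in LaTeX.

s_(k+1) = -(k + 1)*(k + 2)/((k + 3)*(k + 4)*(k + 5))
s_(k+1) − s_k = (k + 1)*(k*(k + 5) - (k + 2)**2)/((k + 2)*(k + 3)*(k + 4)*(k + 5))
(s_(k+1) − s_k) − t_k = 2*(1 - k)/(k**4 + 14*k**3 + 71*k**2 + 154*k + 120)

Invalid: residual \frac{2 \left(1 - k\right)}{k^{4} + 14 k^{3} + 71 k^{2} + 154 k + 120} ≠ 0.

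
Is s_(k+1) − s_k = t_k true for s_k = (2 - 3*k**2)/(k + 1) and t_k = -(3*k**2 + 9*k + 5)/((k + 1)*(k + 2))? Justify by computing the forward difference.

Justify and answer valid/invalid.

s_(k+1) = (2 - 3*(k + 1)**2)/(k + 2)
s_(k+1) − s_k = (-3*k**2 - 9*k - 5)/(k**2 + 3*k + 2)
(s_(k+1) − s_k) − t_k = 0

Valid — Δs_k = t_k.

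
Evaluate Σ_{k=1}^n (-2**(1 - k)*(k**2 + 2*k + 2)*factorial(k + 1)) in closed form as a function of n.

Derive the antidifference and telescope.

The ratio is (k + 2)*(2*k + (k + 1)**2 + 4)/(2*(k**2 + 2*k + 2)).
A = k/2 + 1, B = 1, C = k**2 + 2*k + 2.
Set up (k/2 + 1)·f(k+1) − (1)·f(k) − (k**2 + 2*k + 2) = 0.
Degrees (1,0,2) ⇒ d ≤ 1.
Solving with deg f ≤ 1: f(k) = 2*(k + 1).
So s_k = (B(k−1)f/C)·t_k = (2*(k + 1)/(k**2 + 2*k + 2))·t_k = -2**(2 - k)*(k + 1)*factorial(k + 1).
Verify: -2**(1 - k)*(k**2 + 2*k + 2)*factorial(k + 1) matches t_k.
s_(n+1) = -2**(1 - n)*(n + 2)*factorial(n + 2) and s_(1) = -8, so S(n) = 2**(1 - n)*(2**(n + 2) - n**3*factorial(n) - 5*n**2*factorial(n) - 8*n*factorial(n) - 4*factorial(n)).

S(n) = 2**(1 - n)*(2**(n + 2) - n**3*factorial(n) - 5*n**2*factorial(n) - 8*n*factorial(n) - 4*factorial(n))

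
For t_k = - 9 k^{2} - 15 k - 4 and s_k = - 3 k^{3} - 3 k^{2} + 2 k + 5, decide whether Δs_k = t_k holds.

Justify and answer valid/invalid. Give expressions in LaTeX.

valid (s_(k+1) − s_k reduces to t_k)

s_(k+1) = -3*k**3 - 12*k**2 - 13*k + 1
s_(k+1) − s_k = -9*k**2 - 15*k - 4
(s_(k+1) − s_k) − t_k = 0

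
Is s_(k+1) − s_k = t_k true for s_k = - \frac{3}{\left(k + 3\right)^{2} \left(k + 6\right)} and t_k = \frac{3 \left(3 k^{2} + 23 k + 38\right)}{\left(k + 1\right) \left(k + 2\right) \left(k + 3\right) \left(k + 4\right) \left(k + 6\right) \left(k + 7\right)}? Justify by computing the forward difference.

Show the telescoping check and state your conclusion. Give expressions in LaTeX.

s_(k+1) = -3/((k + 4)**2*(k + 7))
s_(k+1) − s_k = -3/((k + 4)**2*(k + 7)) + 3/((k + 3)**2*(k + 6))
(s_(k+1) − s_k) − t_k = 6*(-4*k**3 - 45*k**2 - 157*k - 170)/(k**8 + 30*k**7 + 380*k**6 + 2650*k**5 + 11103*k**4 + 28520*k**3 + 43620*k**2 + 36000*k + 12096)

Invalid: residual \frac{6 \left(- 4 k^{3} - 45 k^{2} - 157 k - 170\right)}{k^{8} + 30 k^{7} + 380 k^{6} + 2650 k^{5} + 11103 k^{4} + 28520 k^{3} + 43620 k^{2} + 36000 k + 12096} ≠ 0.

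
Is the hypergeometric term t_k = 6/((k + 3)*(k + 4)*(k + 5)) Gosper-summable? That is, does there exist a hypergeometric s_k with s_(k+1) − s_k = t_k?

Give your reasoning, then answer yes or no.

Yes. s_k = k*(k + 7)/(4*(k + 3)*(k + 4)).

Compute t_(k+1)/t_k: get (k + 3)/(k + 6).
A = k + 3, B = k + 6, C = 1.
f must satisfy (k + 3)·f(k+1) − (k + 5)·f(k) = 1.
From deg A=1, deg B=1, deg C=0: d=2.
Solve for f: f(k) = k*(k + 7)/24 (degree 2 ≤ 2).
Certificate R = B(k−1)f/C = k*(k + 5)*(k + 7)/24 gives s_k = k*(k + 7)/(4*(k + 3)*(k + 4)).
Check: Δs_k = 6/(k**3 + 12*k**2 + 47*k + 60). ✓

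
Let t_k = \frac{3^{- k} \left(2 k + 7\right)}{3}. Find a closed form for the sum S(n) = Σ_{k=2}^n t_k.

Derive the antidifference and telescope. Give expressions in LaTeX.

S(n) = 3^{- n - 1} \left(2 \cdot 3^{n} - n - 5\right)

t_(k+1)/t_k = (2*k + 9)/(3*(2*k + 7)).
Normal form (A,B,C) = (1/3, 1, k + 7/2).
Key eq: (1/3)·f(k+1) = (1)·f(k) + (k + 7/2).
Bound: deg f ≤ 1.
Match coefficients ⇒ f(k) = -3*(k + 4)/2.
Then R = B(k−1)f/C = -3*(k + 4)/(2*k + 7), so s_k = R(k)·t_k = (-k - 4)/3**k.
Verify: (2*k + 7)/(3*3**k) matches t_k.
Evaluate: s_(n+1) = 3**(-n - 1)*(-n - 5); subtract s_(2) = -2/3 ⇒ S(n) = 3**(-n - 1)*(2*3**n - n - 5).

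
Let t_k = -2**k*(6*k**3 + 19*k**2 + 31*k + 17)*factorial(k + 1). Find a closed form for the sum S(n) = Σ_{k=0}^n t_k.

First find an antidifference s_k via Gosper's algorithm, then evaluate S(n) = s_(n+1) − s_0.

Compute t_(k+1)/t_k: get 2*(6*k**4 + 49*k**3 + 161*k**2 + 247*k + 146)/(6*k**3 + 19*k**2 + 31*k + 17).
Normal form (A,B,C) = (2*k + 4, 1, k**3 + 19*k**2/6 + 31*k/6 + 17/6).
Set up (2*k + 4)·f(k+1) − (1)·f(k) − (k**3 + 19*k**2/6 + 31*k/6 + 17/6) = 0.
Bound: deg f ≤ 2.
A polynomial solution: f(k) = (3*k**2 - k + 3)/6.
So s_k = (B(k−1)f/C)·t_k = ((3*k**2 - k + 3)/(6*k**3 + 19*k**2 + 31*k + 17))·t_k = -2**k*(3*k**2 - k + 3)*factorial(k + 1).
Δs = -2**k*(6*k**3 + 19*k**2 + 31*k + 17)*factorial(k + 1), as required.
Σ_(k=0)^n t_k = s_(n+1) − s_(0) = (-2**(n + 1)*(3*n**2 + 5*n + 5)*factorial(n + 2)) − (-3), i.e. -6*2**n*n**4*factorial(n) - 28*2**n*n**3*factorial(n) - 52*2**n*n**2*factorial(n) - 50*2**n*n*factorial(n) - 20*2**n*factorial(n) + 3.

S(n) = -6*2**n*n**4*factorial(n) - 28*2**n*n**3*factorial(n) - 52*2**n*n**2*factorial(n) - 50*2**n*n*factorial(n) - 20*2**n*factorial(n) + 3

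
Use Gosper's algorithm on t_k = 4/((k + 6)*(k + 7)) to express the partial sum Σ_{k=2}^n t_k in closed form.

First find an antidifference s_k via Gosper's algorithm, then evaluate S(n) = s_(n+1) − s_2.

S(n) = (n - 1)/(2*(n + 7))

r(k) = (k + 6)/(k + 8) after simplifying.
A = k + 6, B = k + 8, C = 1.
f must satisfy (k + 6)·f(k+1) − (k + 7)·f(k) = 1.
Degrees (1,1,0) ⇒ d ≤ 1.
Coefficient equations give f(k) = k/6.
So s_k = (B(k−1)f/C)·t_k = (k*(k + 7)/6)·t_k = 2*k/(3*(k + 6)).
Verify: 4/(k**2 + 13*k + 42) matches t_k.
Telescope: S(n) = s_(n+1) − s_(2) = 2*(n + 1)/(3*(n + 7)) − (1/6) = (n - 1)/(2*(n + 7)).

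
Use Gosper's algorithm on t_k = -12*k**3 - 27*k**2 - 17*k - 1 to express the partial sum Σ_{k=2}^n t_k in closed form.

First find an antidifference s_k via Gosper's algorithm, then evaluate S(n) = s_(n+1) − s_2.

t_(k+1)/t_k = (12*k**3 + 63*k**2 + 107*k + 57)/(12*k**3 + 27*k**2 + 17*k + 1).
Factor: A=1; B=1; C=k**3 + 9*k**2/4 + 17*k/12 + 1/12.
Need (1)·f(k+1) − (1)·f(k) = k**3 + 9*k**2/4 + 17*k/12 + 1/12.
From deg A=0, deg B=0, deg C=3: d=4.
Solving with deg f ≤ 4: f(k) = k*(3*k**3 + 3*k**2 - 2*k - 3)/12.
R(k) = B(k−1)·f(k)/C(k) = k*(3*k**3 + 3*k**2 - 2*k - 3)/(12*k**3 + 27*k**2 + 17*k + 1); s_k = R·t_k = k*(-3*k**3 - 3*k**2 + 2*k + 3).
Verify: -12*k**3 - 27*k**2 - 17*k - 1 matches t_k.
s_(n+1) = -3*n**4 - 15*n**3 - 25*n**2 - 14*n - 1 and s_(2) = -58, so S(n) = -3*n**4 - 15*n**3 - 25*n**2 - 14*n + 57.

S(n) = -3*n**4 - 15*n**3 - 25*n**2 - 14*n + 57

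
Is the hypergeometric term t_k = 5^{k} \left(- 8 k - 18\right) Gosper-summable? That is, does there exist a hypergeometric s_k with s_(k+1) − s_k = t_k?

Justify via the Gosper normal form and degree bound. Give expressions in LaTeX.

Step 1: r(k) = 5*(4*k + 13)/(4*k + 9).
Normal form (A,B,C) = (5, 1, k + 9/4).
Set up (5)·f(k+1) − (1)·f(k) − (k + 9/4) = 0.
Bound: deg f ≤ 1.
Coefficient equations give f(k) = (k + 1)/4.
Certificate R = B(k−1)f/C = (k + 1)/(4*k + 9) gives s_k = -2*5**k*(k + 1).
Δs = 5**k*(-8*k - 18), as required.

Yes. s_k = - 2 \cdot 5^{k} \left(k + 1\right).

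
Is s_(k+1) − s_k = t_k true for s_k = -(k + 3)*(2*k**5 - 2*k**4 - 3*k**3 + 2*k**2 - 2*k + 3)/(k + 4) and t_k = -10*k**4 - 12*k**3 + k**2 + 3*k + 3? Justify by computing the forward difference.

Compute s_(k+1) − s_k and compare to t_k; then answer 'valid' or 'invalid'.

Invalid: residual (8*k**5 + 54*k**4 + 50*k**3 - 9*k**2 - 13*k - 15)/(k**2 + 9*k + 20) ≠ 0.

s_(k+1) = k*(-2*k**5 - 16*k**4 - 41*k**3 - 37*k**2 + k + 20)/(k + 5)
s_(k+1) − s_k = (-10*k**6 - 94*k**5 - 253*k**4 - 178*k**3 + 41*k**2 + 74*k + 45)/(k**2 + 9*k + 20)
(s_(k+1) − s_k) − t_k = (8*k**5 + 54*k**4 + 50*k**3 - 9*k**2 - 13*k - 15)/(k**2 + 9*k + 20)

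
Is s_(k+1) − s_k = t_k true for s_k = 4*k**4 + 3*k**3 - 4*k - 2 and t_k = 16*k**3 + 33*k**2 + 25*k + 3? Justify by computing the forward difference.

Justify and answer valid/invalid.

s_(k+1) = -4*k + 4*(k + 1)**4 + 3*(k + 1)**3 - 6
s_(k+1) − s_k = 16*k**3 + 33*k**2 + 25*k + 3
(s_(k+1) − s_k) − t_k = 0

valid (s_(k+1) − s_k reduces to t_k)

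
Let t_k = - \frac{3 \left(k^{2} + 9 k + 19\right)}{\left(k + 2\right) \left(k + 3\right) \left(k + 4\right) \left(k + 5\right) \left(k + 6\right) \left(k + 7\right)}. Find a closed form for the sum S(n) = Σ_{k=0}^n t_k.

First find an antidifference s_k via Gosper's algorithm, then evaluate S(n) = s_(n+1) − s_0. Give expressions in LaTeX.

S(n) = \frac{- n^{3} - 15 n^{2} - 71 n - 57}{48 \left(n^{3} + 15 n^{2} + 71 n + 105\right)}

t_(k+1)/t_k = (k + 2)*(9*k + (k + 1)**2 + 28)/((k + 8)*(k**2 + 9*k + 19)).
Take A(k)=k + 2, B(k)=k + 8, C(k)=k**2 + 9*k + 19.
Key eq: (k + 2)·f(k+1) = (k + 7)·f(k) + (k**2 + 9*k + 19).
d = 5 from the (1,1,2) case.
Solve for f: f(k) = k*(k + 3)*(k + 5)*(k**2 + 12*k + 44)/144 (degree 5 ≤ 5).
R(k) = B(k−1)·f(k)/C(k) = k*(k + 3)*(k + 5)*(k + 7)*(k**2 + 12*k + 44)/(144*(k**2 + 9*k + 19)); s_k = R·t_k = k*(-k**2 - 12*k - 44)/(48*(k**3 + 12*k**2 + 44*k + 48)).
s_(k+1) − s_k = 3*(-k**2 - 9*k - 19)/(k**6 + 27*k**5 + 295*k**4 + 1665*k**3 + 5104*k**2 + 8028*k + 5040) = t_k.
Σ_(k=0)^n t_k = s_(n+1) − s_(0) = ((-n**3 - 15*n**2 - 71*n - 57)/(48*(n**3 + 15*n**2 + 71*n + 105))) − (0), i.e. (-n**3 - 15*n**2 - 71*n - 57)/(48*(n**3 + 15*n**2 + 71*n + 105)).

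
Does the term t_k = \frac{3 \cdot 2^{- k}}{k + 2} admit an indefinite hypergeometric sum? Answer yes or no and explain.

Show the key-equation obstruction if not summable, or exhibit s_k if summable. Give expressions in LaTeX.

No — negative degree bound, so no certificate f.

Ratio r(k) = (k + 2)/(2*(k + 3)).
Factor: A=k/2 + 1; B=k + 3; C=1.
Need (k/2 + 1)·f(k+1) − (k + 2)·f(k) = 1.
Degrees (1,1,0) ⇒ d ≤ -1.
d = -1 < 0 ⇒ no nonzero polynomial f; not summable.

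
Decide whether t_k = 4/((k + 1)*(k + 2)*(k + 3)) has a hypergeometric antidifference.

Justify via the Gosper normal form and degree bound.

t_(k+1)/t_k = (k + 1)/(k + 4).
Take A(k)=k + 1, B(k)=k + 4, C(k)=1.
f must satisfy (k + 1)·f(k+1) − (k + 3)·f(k) = 1.
d = 2 from the (1,1,0) case.
Match coefficients ⇒ f(k) = k*(k + 3)/4.
R(k) = B(k−1)·f(k)/C(k) = k*(k + 3)**2/4; s_k = R·t_k = k*(k + 3)/((k + 1)*(k + 2)).
s_(k+1) − s_k = 4/(k**3 + 6*k**2 + 11*k + 6) = t_k.

Yes. s_k = k*(k + 3)/((k + 1)*(k + 2)).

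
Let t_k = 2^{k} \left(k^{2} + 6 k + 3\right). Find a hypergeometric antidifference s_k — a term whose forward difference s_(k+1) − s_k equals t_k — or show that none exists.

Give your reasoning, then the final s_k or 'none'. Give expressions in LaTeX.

Step 1: r(k) = 2*(k**2 + 8*k + 10)/(k**2 + 6*k + 3).
So A=2 and B=1, with C=k**2 + 6*k + 3.
Set up (2)·f(k+1) − (1)·f(k) − (k**2 + 6*k + 3) = 0.
deg f ≤ 2 (via 0,0,2).
Solve for f: f(k) = (k - 1)*(k + 3) (degree 2 ≤ 2).
So s_k = (B(k−1)f/C)·t_k = ((k - 1)*(k + 3)/(k**2 + 6*k + 3))·t_k = 2**k*(k**2 + 2*k - 3).
Check: Δs_k = 2**k*(k**2 + 6*k + 3). ✓

s_k = 2^{k} \left(k^{2} + 2 k - 3\right)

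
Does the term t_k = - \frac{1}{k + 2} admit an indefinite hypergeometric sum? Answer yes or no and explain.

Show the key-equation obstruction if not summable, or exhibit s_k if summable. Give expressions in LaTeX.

Ratio r(k) = (k + 2)/(k + 3).
Normal form (A,B,C) = (k + 2, k + 3, 1).
Need (k + 2)·f(k+1) − (k + 2)·f(k) = 1.
From deg A=1, deg B=1, deg C=0: d=0.
Generic f = c0 gives residual -1; -1 = 0 cannot hold, so t_k is not Gosper-summable.

No — the linear system for f has no solution.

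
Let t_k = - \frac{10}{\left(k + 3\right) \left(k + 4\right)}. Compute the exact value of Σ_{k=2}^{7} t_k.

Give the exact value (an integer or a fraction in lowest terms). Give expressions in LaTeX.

Σ = -12/11

r(k) = (k + 3)/(k + 5) after simplifying.
A = k + 3, B = k + 5, C = 1.
Key eq: (k + 3)·f(k+1) = (k + 4)·f(k) + (1).
d = 1 from the (1,1,0) case.
Solve for f: f(k) = k/3 (degree 1 ≤ 1).
Get s_k = R·t_k = -10*k/(3*k + 9) with R(k) = B(k−1)f(k)/C(k) = k*(k + 4)/3.
s_(k+1) − s_k = -10/(k**2 + 7*k + 12) = t_k.
Σ_(k=2)^(7) t_k = s_(8) − s_(2) = -80/33 − (-4/3) = -12/11.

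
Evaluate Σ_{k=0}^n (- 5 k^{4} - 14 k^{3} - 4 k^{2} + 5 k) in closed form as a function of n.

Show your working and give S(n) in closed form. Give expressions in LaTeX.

Step 1: r(k) = (5*k**3 + 29*k**2 + 47*k + 18)/(k*(5*k**2 + 9*k - 5)).
Take A(k)=1, B(k)=1, C(k)=k**4 + 14*k**3/5 + 4*k**2/5 - k.
Key eq: (1)·f(k+1) = (1)·f(k) + (k**4 + 14*k**3/5 + 4*k**2/5 - k).
deg f ≤ 5 (via 0,0,4).
Coefficient equations give f(k) = k*(k - 1)*(k + 1)*(k**2 + k - 3)/5.
Then R = B(k−1)f/C = (k - 1)*(k**2 + k - 3)/(5*k**2 + 9*k - 5), so s_k = R(k)·t_k = k*(-k**4 - k**3 + 4*k**2 + k - 3).
Check: Δs_k = k*(-5*k**3 - 14*k**2 - 4*k + 5). ✓
s_(n+1) = n*(-n**4 - 6*n**3 - 10*n**2 - 3*n + 2) and s_(0) = 0, so S(n) = n*(-n**4 - 6*n**3 - 10*n**2 - 3*n + 2).

S(n) = n \left(- n^{4} - 6 n^{3} - 10 n^{2} - 3 n + 2\right)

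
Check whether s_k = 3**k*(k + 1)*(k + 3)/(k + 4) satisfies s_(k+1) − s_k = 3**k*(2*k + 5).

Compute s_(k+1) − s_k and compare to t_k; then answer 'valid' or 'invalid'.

s_(k+1) = 3**(k + 1)*(k + 2)*(k + 4)/(k + 5)
s_(k+1) − s_k = 3**k*(2*k**3 + 21*k**2 + 73*k + 81)/(k**2 + 9*k + 20)
(s_(k+1) − s_k) − t_k = 3**k*(-2*k**2 - 12*k - 19)/(k**2 + 9*k + 20)

Invalid: residual 3**k*(-2*k**2 - 12*k - 19)/(k**2 + 9*k + 20) ≠ 0.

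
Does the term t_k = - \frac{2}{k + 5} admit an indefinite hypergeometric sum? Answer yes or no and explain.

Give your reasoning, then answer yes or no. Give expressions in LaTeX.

t_(k+1)/t_k = (k + 5)/(k + 6).
A = k + 5, B = k + 6, C = 1.
Key eq: (k + 5)·f(k+1) = (k + 5)·f(k) + (1).
d = 0 from the (1,1,0) case.
Write f(k) = c0. Then LHS − RHS = -1, requiring -1 = 0: contradictory. No certificate.

No — t_k has no hypergeometric antidifference.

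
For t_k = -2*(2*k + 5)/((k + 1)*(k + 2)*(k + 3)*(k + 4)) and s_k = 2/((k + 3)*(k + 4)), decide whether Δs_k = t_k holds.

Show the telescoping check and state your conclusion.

s_(k+1) = 2/((k + 4)*(k + 5))
s_(k+1) − s_k = -4/(k**3 + 12*k**2 + 47*k + 60)
(s_(k+1) − s_k) − t_k = 6*(3*k + 7)/(k**5 + 15*k**4 + 85*k**3 + 225*k**2 + 274*k + 120)

Invalid: residual 6*(3*k + 7)/(k**5 + 15*k**4 + 85*k**3 + 225*k**2 + 274*k + 120) ≠ 0.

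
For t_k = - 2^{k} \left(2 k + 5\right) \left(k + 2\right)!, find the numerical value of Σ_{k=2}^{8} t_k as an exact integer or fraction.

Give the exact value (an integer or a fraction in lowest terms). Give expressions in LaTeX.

Σ = -20437401504

t_(k+1)/t_k = 2*(k + 3)*(2*k + 7)/(2*k + 5).
Take A(k)=2*k + 6, B(k)=1, C(k)=k + 5/2.
Need (2*k + 6)·f(k+1) − (1)·f(k) = k + 5/2.
Degrees (1,0,1) ⇒ d ≤ 0.
A polynomial solution: f(k) = 1/2.
Certificate R = B(k−1)f/C = 1/(2*k + 5) gives s_k = -2**k*factorial(k + 2).
Verify: -2**k*(2*k + 5)*factorial(k + 2) matches t_k.
Σ_(k=2)^(8) t_k = s_(9) − s_(2) = -20437401600 − (-96) = -20437401504.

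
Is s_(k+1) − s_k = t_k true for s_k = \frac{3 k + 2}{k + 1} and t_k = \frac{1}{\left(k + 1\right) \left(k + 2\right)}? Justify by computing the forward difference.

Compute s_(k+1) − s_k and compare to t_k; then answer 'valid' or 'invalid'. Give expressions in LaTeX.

valid (s_(k+1) − s_k reduces to t_k)

s_(k+1) = (3*k + 5)/(k + 2)
s_(k+1) − s_k = 1/(k**2 + 3*k + 2)
(s_(k+1) − s_k) − t_k = 0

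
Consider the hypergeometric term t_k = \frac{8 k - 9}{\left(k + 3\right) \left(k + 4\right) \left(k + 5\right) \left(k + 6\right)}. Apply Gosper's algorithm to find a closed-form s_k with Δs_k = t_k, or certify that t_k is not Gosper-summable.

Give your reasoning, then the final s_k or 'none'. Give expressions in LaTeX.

t_(k+1)/t_k = (k + 3)*(8*k - 1)/((k + 7)*(8*k - 9)).
Factor: A=k + 3; B=k + 7; C=k - 9/8.
Solve (k + 3)·f(k+1) − (k + 6)·f(k) = k - 9/8.
deg f ≤ 3 (via 1,1,1).
A polynomial solution: f(k) = k*(k**2 + 12*k - 193)/480.
R(k) = B(k−1)·f(k)/C(k) = k*(k + 6)*(k**2 + 12*k - 193)/(60*(8*k - 9)); s_k = R·t_k = k*(k**2 + 12*k - 193)/(60*(k + 3)*(k + 4)*(k + 5)).
s_(k+1) − s_k = (8*k - 9)/(k**4 + 18*k**3 + 119*k**2 + 342*k + 360) = t_k.

s_k = \frac{k \left(k^{2} + 12 k - 193\right)}{60 \left(k + 3\right) \left(k + 4\right) \left(k + 5\right)}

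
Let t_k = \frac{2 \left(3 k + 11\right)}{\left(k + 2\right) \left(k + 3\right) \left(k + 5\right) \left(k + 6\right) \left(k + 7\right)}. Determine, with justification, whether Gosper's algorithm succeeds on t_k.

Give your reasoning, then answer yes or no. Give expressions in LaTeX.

t_(k+1)/t_k = (k + 2)*(k + 5)*(3*k + 14)/((k + 4)*(k + 8)*(3*k + 11)).
Gosper form: A/B · C(k+1)/C(k) with A=k + 2, B=k + 8, C=k**2 + 23*k/3 + 44/3.
f must satisfy (k + 2)·f(k+1) − (k + 7)·f(k) = k**2 + 23*k/3 + 44/3.
deg f ≤ 5 (via 1,1,2).
Solving with deg f ≤ 5: f(k) = k*(k + 3)*(k + 4)*(k**2 + 13*k + 52)/180.
So s_k = (B(k−1)f/C)·t_k = (k*(k + 3)*(k + 7)*(k**2 + 13*k + 52)/(60*(3*k + 11)))·t_k = k*(k**2 + 13*k + 52)/(30*(k**3 + 13*k**2 + 52*k + 60)).
Check: Δs_k = 2*(3*k + 11)/(k**5 + 23*k**4 + 203*k**3 + 853*k**2 + 1692*k + 1260). ✓

Yes. s_k = \frac{k \left(k^{2} + 13 k + 52\right)}{30 \left(k^{3} + 13 k^{2} + 52 k + 60\right)}.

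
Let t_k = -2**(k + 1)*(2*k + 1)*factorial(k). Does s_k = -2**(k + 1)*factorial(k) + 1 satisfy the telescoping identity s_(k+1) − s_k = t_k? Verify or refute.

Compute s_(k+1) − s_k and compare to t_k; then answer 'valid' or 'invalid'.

valid; difference matches t_k

s_(k+1) = -2**(k + 2)*factorial(k + 1) + 1
s_(k+1) − s_k = -2**(k + 1)*(2*k + 1)*factorial(k)
(s_(k+1) − s_k) − t_k = 0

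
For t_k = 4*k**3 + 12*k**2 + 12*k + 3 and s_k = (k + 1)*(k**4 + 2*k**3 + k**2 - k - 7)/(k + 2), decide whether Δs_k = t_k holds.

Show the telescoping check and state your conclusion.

s_(k+1) = (k + 2)*(-k + (k + 1)**4 + 2*(k + 1)**3 + (k + 1)**2 - 8)/(k + 3)
s_(k+1) − s_k = (4*k**5 + 29*k**4 + 78*k**3 + 100*k**2 + 59*k + 5)/(k**2 + 5*k + 6)
(s_(k+1) − s_k) − t_k = (-3*k**4 - 18*k**3 - 35*k**2 - 28*k - 13)/(k**2 + 5*k + 6)

Invalid: residual (-3*k**4 - 18*k**3 - 35*k**2 - 28*k - 13)/(k**2 + 5*k + 6) ≠ 0.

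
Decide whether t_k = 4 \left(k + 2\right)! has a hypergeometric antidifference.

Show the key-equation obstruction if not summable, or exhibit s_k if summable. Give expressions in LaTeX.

No. Not Gosper-summable.

The ratio is k + 3.
Factor: A=k + 3; B=1; C=1.
f must satisfy (k + 3)·f(k+1) − (1)·f(k) = 1.
deg f ≤ -1 (via 1,0,0).
d = -1 < 0 ⇒ no nonzero polynomial f; not summable.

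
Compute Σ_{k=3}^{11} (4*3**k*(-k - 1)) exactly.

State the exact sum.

Compute t_(k+1)/t_k: get 3*(k + 2)/(k + 1).
Take A(k)=3, B(k)=1, C(k)=k + 1.
f must satisfy (3)·f(k+1) − (1)·f(k) = k + 1.
d = 1 from the (0,0,1) case.
Solve for f: f(k) = (2*k - 1)/4 (degree 1 ≤ 1).
So s_k = (B(k−1)f/C)·t_k = ((2*k - 1)/(4*(k + 1)))·t_k = 3**k*(1 - 2*k).
Δs = 4*3**k*(-k - 1), as required.
Sum = s_(12) − s_(3); s_(12) = -12223143, s_(3) = -135 ⇒ -12223008.

Σ = -12223008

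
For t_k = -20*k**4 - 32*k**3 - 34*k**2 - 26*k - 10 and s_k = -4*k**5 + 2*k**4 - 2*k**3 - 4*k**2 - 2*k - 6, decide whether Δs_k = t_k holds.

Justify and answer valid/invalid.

s_(k+1) = -4*k**5 - 18*k**4 - 34*k**3 - 38*k**2 - 28*k - 16
s_(k+1) − s_k = -20*k**4 - 32*k**3 - 34*k**2 - 26*k - 10
(s_(k+1) − s_k) − t_k = 0

Valid — Δs_k = t_k.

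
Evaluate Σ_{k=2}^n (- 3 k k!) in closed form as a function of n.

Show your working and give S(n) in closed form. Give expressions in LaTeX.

S(n) = 6 - 3 \left(n + 1\right)!

The ratio is (k + 1)**2/k.
A = k + 1, B = 1, C = k.
Need (k + 1)·f(k+1) − (1)·f(k) = k.
From deg A=1, deg B=0, deg C=1: d=0.
A polynomial solution: f(k) = 1.
R(k) = B(k−1)·f(k)/C(k) = 1/k; s_k = R·t_k = -3*factorial(k).
Verify: -3*k*factorial(k) matches t_k.
Evaluate: s_(n+1) = -3*factorial(n + 1); subtract s_(2) = -6 ⇒ S(n) = 6 - 3*factorial(n + 1).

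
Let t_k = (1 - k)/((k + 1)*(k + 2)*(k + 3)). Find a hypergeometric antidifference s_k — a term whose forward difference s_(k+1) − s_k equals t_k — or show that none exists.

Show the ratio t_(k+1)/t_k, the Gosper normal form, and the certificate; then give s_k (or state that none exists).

s_k = k/((k + 1)*(k + 2))

The ratio is k*(k + 1)/((k - 1)*(k + 4)).
So A=k + 1 and B=k + 4, with C=k - 1.
Set up (k + 1)·f(k+1) − (k + 3)·f(k) − (k - 1) = 0.
deg f ≤ 2 (via 1,1,1).
Solve for f: f(k) = -k (degree 1 ≤ 2).
Then R = B(k−1)f/C = -k*(k + 3)/(k - 1), so s_k = R(k)·t_k = k/((k + 1)*(k + 2)).
Δs = (1 - k)/(k**3 + 6*k**2 + 11*k + 6), as required.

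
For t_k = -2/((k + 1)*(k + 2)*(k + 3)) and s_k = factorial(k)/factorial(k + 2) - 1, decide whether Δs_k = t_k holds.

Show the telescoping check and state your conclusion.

valid (s_(k+1) − s_k reduces to t_k)

s_(k+1) = -(k**2 + 5*k + 5)/((k + 2)*(k + 3))
s_(k+1) − s_k = -2/((k + 1)*(k + 2)*(k + 3))
(s_(k+1) − s_k) − t_k = 0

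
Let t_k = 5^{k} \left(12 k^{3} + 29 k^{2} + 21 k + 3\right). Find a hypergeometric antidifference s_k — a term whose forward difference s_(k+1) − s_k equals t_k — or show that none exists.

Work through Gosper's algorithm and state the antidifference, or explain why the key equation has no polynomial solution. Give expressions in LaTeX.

s_k = 5^{k} \left(3 k^{3} - 4 k^{2} + 4 k - 3\right)

Compute t_(k+1)/t_k: get 5*(12*k**3 + 65*k**2 + 115*k + 65)/(12*k**3 + 29*k**2 + 21*k + 3).
Gosper form: A/B · C(k+1)/C(k) with A=5, B=1, C=k**3 + 29*k**2/12 + 7*k/4 + 1/4.
f must satisfy (5)·f(k+1) − (1)·f(k) = k**3 + 29*k**2/12 + 7*k/4 + 1/4.
From deg A=0, deg B=0, deg C=3: d=3.
Solve for f: f(k) = (k - 1)*(3*k**2 - k + 3)/12 (degree 3 ≤ 3).
Then R = B(k−1)f/C = (k - 1)*(3*k**2 - k + 3)/(12*k**3 + 29*k**2 + 21*k + 3), so s_k = R(k)·t_k = 5**k*(3*k**3 - 4*k**2 + 4*k - 3).
Check: Δs_k = 5**k*(12*k**3 + 29*k**2 + 21*k + 3). ✓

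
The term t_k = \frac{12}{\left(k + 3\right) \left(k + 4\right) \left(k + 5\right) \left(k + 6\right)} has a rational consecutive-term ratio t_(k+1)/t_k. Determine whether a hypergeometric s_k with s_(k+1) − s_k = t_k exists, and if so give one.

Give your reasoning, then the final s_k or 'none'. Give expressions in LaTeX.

s_k = \frac{k \left(k^{2} + 12 k + 47\right)}{15 \left(k + 3\right) \left(k + 4\right) \left(k + 5\right)}

Compute t_(k+1)/t_k: get (k + 3)/(k + 7).
So A=k + 3 and B=k + 7, with C=1.
Set up (k + 3)·f(k+1) − (k + 6)·f(k) − (1) = 0.
deg f ≤ 3 (via 1,1,0).
A polynomial solution: f(k) = k*(k**2 + 12*k + 47)/180.
R(k) = B(k−1)·f(k)/C(k) = k*(k + 6)*(k**2 + 12*k + 47)/180; s_k = R·t_k = k*(k**2 + 12*k + 47)/(15*(k + 3)*(k + 4)*(k + 5)).
Verify: 12/(k**4 + 18*k**3 + 119*k**2 + 342*k + 360) matches t_k.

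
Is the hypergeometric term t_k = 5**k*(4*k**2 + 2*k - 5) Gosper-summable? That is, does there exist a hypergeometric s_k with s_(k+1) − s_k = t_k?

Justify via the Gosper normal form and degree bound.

Yes. s_k = 5**k*k*(k - 2).

Ratio r(k) = 5*(4*k**2 + 10*k + 1)/(4*k**2 + 2*k - 5).
Gosper form: A/B · C(k+1)/C(k) with A=5, B=1, C=k**2 + k/2 - 5/4.
f must satisfy (5)·f(k+1) − (1)·f(k) = k**2 + k/2 - 5/4.
deg f ≤ 2 (via 0,0,2).
Solving with deg f ≤ 2: f(k) = k*(k - 2)/4.
So s_k = (B(k−1)f/C)·t_k = (k*(k - 2)/(4*k**2 + 2*k - 5))·t_k = 5**k*k*(k - 2).
Check: Δs_k = 5**k*(4*k**2 + 2*k - 5). ✓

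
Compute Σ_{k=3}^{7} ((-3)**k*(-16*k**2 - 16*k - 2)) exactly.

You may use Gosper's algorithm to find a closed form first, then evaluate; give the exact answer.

Step 1: r(k) = 3*(-8*k**2 - 24*k - 17)/(8*k**2 + 8*k + 1).
So A=-3 and B=1, with C=k**2 + k + 1/8.
Need (-3)·f(k+1) − (1)·f(k) = k**2 + k + 1/8.
d = 2 from the (0,0,2) case.
Solve for f: f(k) = -(4*k**2 - 2*k - 1)/16 (degree 2 ≤ 2).
Certificate R = B(k−1)f/C = -(4*k**2 - 2*k - 1)/(2*(8*k**2 + 8*k + 1)) gives s_k = (-3)**k*(4*k**2 - 2*k - 1).
Verify: (-3)**k*(-16*k**2 - 16*k - 2) matches t_k.
Telescoping: Σ = s_(8) − s_(3) = 1568079 − (-783) = 1568862.

Σ = 1568862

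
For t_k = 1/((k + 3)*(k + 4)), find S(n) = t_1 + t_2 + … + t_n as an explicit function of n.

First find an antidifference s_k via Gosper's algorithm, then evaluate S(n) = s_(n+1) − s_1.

r(k) = (k + 3)/(k + 5) after simplifying.
Gosper form: A/B · C(k+1)/C(k) with A=k + 3, B=k + 5, C=1.
f must satisfy (k + 3)·f(k+1) − (k + 4)·f(k) = 1.
d = 1 from the (1,1,0) case.
Match coefficients ⇒ f(k) = k/3.
R(k) = B(k−1)·f(k)/C(k) = k*(k + 4)/3; s_k = R·t_k = k/(3*(k + 3)).
Δs = 1/(k**2 + 7*k + 12), as required.
Σ_(k=1)^n t_k = s_(n+1) − s_(1) = ((n + 1)/(3*(n + 4))) − (1/12), i.e. n/(4*(n + 4)).

S(n) = n/(4*(n + 4))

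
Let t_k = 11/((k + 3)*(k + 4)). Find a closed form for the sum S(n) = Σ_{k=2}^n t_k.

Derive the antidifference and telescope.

S(n) = 11*(n - 1)/(5*(n + 4))

The ratio is (k + 3)/(k + 5).
Gosper form: A/B · C(k+1)/C(k) with A=k + 3, B=k + 5, C=1.
Solve (k + 3)·f(k+1) − (k + 4)·f(k) = 1.
deg f ≤ 1 (via 1,1,0).
Match coefficients ⇒ f(k) = k/3.
Certificate R = B(k−1)f/C = k*(k + 4)/3 gives s_k = 11*k/(3*(k + 3)).
Verify: 11/(k**2 + 7*k + 12) matches t_k.
Σ_(k=2)^n t_k = s_(n+1) − s_(2) = (11*(n + 1)/(3*(n + 4))) − (22/15), i.e. 11*(n - 1)/(5*(n + 4)).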